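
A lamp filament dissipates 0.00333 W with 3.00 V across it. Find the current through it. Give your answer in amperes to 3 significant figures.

0.00111 A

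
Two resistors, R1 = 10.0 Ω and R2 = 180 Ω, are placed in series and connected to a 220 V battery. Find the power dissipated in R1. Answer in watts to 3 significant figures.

13.4 W

Series elements share the same current, so find I first, then use P = I²R.
R_total = 10.0 + 180 = 190.0 Ω
I = V / R_total = 220 / 190.0 = 1.158 A
P_R1 = I² × R1 = (1.158)² × 10.0 = 13.41 W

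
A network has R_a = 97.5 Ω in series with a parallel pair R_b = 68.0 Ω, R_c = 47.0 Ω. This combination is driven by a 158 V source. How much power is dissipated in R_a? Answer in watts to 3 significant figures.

155 W

Replace R_b and R_c with their parallel equivalent so the circuit becomes R_a in series with R_p.
R_p = (68.0×47.0)/(68.0+47.0) = 27.79 Ω
R_total = 97.5 + 27.79 = 125.3 Ω
I = V / R_total = 158 / 125.3 = 1.261 A
R_a carries the full series current, so P = I²R.
P_R_a = (1.261)² × 97.5 = 155.1 W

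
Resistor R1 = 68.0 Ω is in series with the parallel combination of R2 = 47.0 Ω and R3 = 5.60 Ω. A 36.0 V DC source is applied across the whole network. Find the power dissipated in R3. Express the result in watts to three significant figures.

Reduce the parallel pair to R_p first; the network is then a simple series string.
R_p = (47.0×5.60)/(47.0+5.60) = 5.004 Ω
R_total = 68.0 + 5.004 = 73.00 Ω
I = V / R_total = 36.0 / 73.00 = 0.4931 A
Voltage across the parallel pair: V_p = I × R_p = 0.4931 × 5.004 = 2.468 V
R3 is across V_p, so use P = V²/R for that branch.
P_R3 = (2.468)² / 5.60 = 1.087 W

1.09 W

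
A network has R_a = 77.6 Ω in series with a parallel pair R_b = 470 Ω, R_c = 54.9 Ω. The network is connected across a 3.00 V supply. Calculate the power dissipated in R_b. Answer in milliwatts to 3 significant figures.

2.88 mW

Collapse R_b‖R_c to a single equivalent, reducing the network to two series elements.
R_p = (470×54.9)/(470+54.9) = 49.16 Ω
R_total = 77.6 + 49.16 = 126.8 Ω
I = V / R_total = 3.00 / 126.8 = 0.02367 A
Voltage across the parallel pair: V_p = I × R_p = 0.02367 × 49.16 = 1.163 V
R_b sees V_p directly, so P = V_p² / R_b.
P_R_b = (1.163)² / 470 = 0.002880 W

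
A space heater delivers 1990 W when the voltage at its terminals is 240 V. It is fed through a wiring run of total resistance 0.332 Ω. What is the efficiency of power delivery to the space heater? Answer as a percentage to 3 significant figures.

I = P / V = 1990 / 240 = 8.292 A through the wiring run.
P_line = I² R_line = (8.292)² × 0.332 = 22.83 W
P_source = P_load + P_line = 1990 + 22.83 = 2013 W
η = P_load / P_source = 1990 / 2013 = 0.9887

98.9 %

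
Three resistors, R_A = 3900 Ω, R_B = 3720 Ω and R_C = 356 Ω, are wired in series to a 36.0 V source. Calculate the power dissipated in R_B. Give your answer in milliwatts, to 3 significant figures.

Since the resistors are in series they all carry the loop current I = V/R_total; the power in any one is I²R.
R_total = 3900 + 3720 + 356 = 7976 Ω
I = V / R_total = 36.0 / 7976 = 0.004514 A
P_R_B = I² × R_B = (0.004514)² × 3720 = 0.07578 W

75.8 mW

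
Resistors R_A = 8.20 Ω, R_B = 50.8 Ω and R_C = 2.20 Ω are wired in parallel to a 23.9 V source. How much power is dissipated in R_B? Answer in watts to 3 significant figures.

Every branch has 23.9 V across it, so for R_B the power is simply V²/R.
P_R_B = V² / R_B = (23.9)² / 50.8 Ω = 11.24 W

11.2 W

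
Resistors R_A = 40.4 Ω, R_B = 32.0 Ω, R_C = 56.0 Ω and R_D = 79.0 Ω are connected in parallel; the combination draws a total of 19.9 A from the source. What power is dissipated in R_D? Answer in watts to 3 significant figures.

670 W

We need the common branch voltage; get it from I_total × R_eq, then P = V²/R for the branch.
1/R_eq = 1/40.4 + 1/32.0 + 1/56.0 + 1/79.0 ⇒ R_eq = 11.56 Ω
V = I_total × R_eq = 19.90 × 11.56 = 230.0 V
P_R_D = V² / R_D = (230.0)² / 79.0 = 669.7 W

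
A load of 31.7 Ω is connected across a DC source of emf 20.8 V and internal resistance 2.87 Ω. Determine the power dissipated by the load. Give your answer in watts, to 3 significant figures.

Load and internal resistance form a series loop — compute the loop current, then the load power via I²R.
I = ε / (r + R) = 20.8 / (2.87 + 31.7) = 0.6017 A
P_load = I² R = (0.6017)² × 31.7 = 11.48 W

11.5 W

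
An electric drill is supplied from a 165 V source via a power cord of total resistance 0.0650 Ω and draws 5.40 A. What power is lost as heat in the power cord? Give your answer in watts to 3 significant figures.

The power cord and load are in series, so the same current flows in both; the loss is I²R_line.
The power cord carries the full 5.40 A.
P_line = I² R_line = (5.400)² × 0.0650 = 1.895 W

1.90 W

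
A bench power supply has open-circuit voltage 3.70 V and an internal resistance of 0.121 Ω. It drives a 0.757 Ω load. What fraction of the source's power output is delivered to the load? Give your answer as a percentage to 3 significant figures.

86.2 %

η = P_load/(P_load+P_int) = I²R/(I²R+I²r) = R/(R+r) — the I² cancels for series elements.
η = R / (R + r) = 0.757 / (0.757 + 0.121) = 0.8622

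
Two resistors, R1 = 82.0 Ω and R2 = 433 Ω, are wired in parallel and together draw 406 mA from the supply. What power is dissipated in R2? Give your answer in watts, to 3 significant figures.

1.81 W

Only the total current is stated, so first find the parallel equivalent to get the voltage across the combination.
1/R_eq = 1/82.0 + 1/433 ⇒ R_eq = 68.94 Ω
V = I_total × R_eq = 0.4060 × 68.94 = 27.99 V
P_R2 = V² / R2 = (27.99)² / 433 = 1.809 W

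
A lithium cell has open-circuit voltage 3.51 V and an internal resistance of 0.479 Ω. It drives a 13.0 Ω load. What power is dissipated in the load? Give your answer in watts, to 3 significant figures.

0.882 W

The internal resistance and the load are in series, so the same I flows through both; get I from ε/(r+R), then I²R for the load.
I = ε / (r + R) = 3.51 / (0.479 + 13.0) = 0.2604 A
P_load = I² R = (0.2604)² × 13.0 = 0.8815 W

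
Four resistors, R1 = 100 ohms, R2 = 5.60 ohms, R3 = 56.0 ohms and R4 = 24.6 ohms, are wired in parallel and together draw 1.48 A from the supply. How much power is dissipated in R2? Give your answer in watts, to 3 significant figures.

Only the total current is stated, so first find the parallel equivalent to get the voltage across the combination.
1/R_eq = 1/100 + 1/5.60 + 1/56.0 + 1/24.6 ⇒ R_eq = 4.047 Ω
V = I_total × R_eq = 1.480 × 4.047 = 5.990 V
P_R2 = V² / R2 = (5.990)² / 5.60 = 6.407 W

6.41 W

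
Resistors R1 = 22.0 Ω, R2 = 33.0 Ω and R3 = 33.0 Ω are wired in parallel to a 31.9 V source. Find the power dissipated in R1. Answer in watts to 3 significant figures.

46.3 W

The supply voltage appears across each parallel branch — just use P = V²/R1.
P_R1 = V² / R1 = (31.9)² / 22.0 Ω = 46.25 W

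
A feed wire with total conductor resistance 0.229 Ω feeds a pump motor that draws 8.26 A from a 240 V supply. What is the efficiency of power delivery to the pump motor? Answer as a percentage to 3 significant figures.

99.2 %

The feed wire carries the full 8.26 A.
P_line = I² R_line = (8.260)² × 0.229 = 15.62 W
P_source = V I = 240 × 8.260 = 1982 W; P_load = 1967 W
η = P_load / P_source = 1967 / 1982 = 0.9921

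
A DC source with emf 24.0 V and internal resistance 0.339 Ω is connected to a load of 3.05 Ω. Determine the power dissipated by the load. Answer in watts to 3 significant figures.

Find the circuit current first, then P = I²R for the load (series elements share I).
I = ε / (r + R) = 24.0 / (0.339 + 3.05) = 7.082 A
P_load = I² R = (7.082)² × 3.05 = 153.0 W

153 W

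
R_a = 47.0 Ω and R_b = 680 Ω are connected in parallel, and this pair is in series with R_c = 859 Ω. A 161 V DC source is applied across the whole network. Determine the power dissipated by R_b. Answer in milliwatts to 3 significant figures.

First find R_p for the parallel pair, then treat R_p + R_c as a series loop.
R_p = (47.0×680)/(47.0+680) = 43.96 Ω
R_total = R_p + 859 = 43.96 + 859 = 903.0 Ω
I = V / R_total = 161 / 903.0 = 0.1783 A
Voltage across the parallel pair: V_p = I × R_p = 0.1783 × 43.96 = 7.838 V
Use P = V²/R for R_b with V = V_p.
P_R_b = (7.838)² / 680 = 0.09035 W

90.4 mW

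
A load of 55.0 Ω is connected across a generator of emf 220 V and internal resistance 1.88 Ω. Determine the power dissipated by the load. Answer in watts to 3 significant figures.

823 W

Load and internal resistance form a series loop — compute the loop current, then the load power via I²R.
I = ε / (r + R) = 220 / (1.88 + 55.0) = 3.868 A
P_load = I² R = (3.868)² × 55.0 = 822.8 W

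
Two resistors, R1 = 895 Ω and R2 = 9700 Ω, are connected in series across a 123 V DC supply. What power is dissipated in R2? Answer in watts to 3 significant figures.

Series elements share the same current, so find I first, then use P = I²R.
R_total = 895 + 9700 = 10600 Ω
I = V / R_total = 123 / 10600 = 0.01161 A
P_R2 = I² × R2 = (0.01161)² × 9700 = 1.307 W

1.31 W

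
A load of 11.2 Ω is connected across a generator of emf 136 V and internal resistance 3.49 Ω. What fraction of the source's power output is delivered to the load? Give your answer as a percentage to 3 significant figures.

Both r and R carry the same current, so the power split is just the resistance split: η = R/(R+r).
η = R / (R + r) = 11.2 / (11.2 + 3.49) = 0.7624

76.2 %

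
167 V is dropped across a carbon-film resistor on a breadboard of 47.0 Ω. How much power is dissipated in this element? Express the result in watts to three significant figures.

Voltage and resistance are given, so P = V²/R is the one-step route.
P = (167 V)² / 47.0 Ω = 593.4 W

593 W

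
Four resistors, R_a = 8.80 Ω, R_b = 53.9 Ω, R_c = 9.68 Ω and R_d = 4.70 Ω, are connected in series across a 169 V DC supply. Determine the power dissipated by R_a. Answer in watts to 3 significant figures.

42.3 W

Since the resistors are in series they all carry the loop current I = V/R_total; the power in any one is I²R.
R_total = 8.80 + 53.9 + 9.68 + 4.70 = 77.08 Ω
I = V / R_total = 169 / 77.08 = 2.193 A
P_R_a = I² × R_a = (2.193)² × 8.80 = 42.30 W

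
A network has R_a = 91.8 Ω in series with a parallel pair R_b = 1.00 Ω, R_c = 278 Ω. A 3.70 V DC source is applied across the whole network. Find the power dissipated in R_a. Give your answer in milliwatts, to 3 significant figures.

First combine the parallel branches into one equivalent R_p, then R_a + R_p is a series pair.
R_p = (1.00×278)/(1.00+278) = 0.9964 Ω
R_total = 91.8 + 0.9964 = 92.80 Ω
I = V / R_total = 3.70 / 92.80 = 0.03987 A
All the current flows through R_a; use P = I²R.
P_R_a = (0.03987)² × 91.8 = 0.1459 W

146 mW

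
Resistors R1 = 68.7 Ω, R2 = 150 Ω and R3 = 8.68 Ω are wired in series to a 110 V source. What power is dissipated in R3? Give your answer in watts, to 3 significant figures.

2.03 W

The current is common to all series resistors; compute it, then apply P = I²R for the target.
R_total = 68.7 + 150 + 8.68 = 227.4 Ω
I = V / R_total = 110 / 227.4 = 0.4838 A
P_R3 = I² × R3 = (0.4838)² × 8.68 = 2.031 W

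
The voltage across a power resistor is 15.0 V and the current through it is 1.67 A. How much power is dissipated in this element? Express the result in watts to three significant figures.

V and I are known directly — P = V I, no intermediate step needed.
P = 15.0 V × 1.670 A = 25.05 W

25.0 W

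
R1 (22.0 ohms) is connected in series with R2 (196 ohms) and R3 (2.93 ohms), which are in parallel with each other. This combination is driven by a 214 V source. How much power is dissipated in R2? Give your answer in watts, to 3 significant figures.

3.14 W

Collapse R2‖R3 to a single equivalent, reducing the network to two series elements.
R_p = (196×2.93)/(196+2.93) = 2.887 Ω
R_total = 22.0 + 2.887 = 24.89 Ω
I = V / R_total = 214 / 24.89 = 8.599 A
Voltage across the parallel pair: V_p = I × R_p = 8.599 × 2.887 = 24.82 V
R2 is across V_p, so use P = V²/R for that branch.
P_R2 = (24.82)² / 196 = 3.144 W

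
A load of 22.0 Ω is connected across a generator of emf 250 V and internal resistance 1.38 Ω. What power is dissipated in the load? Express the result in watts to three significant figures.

The internal resistance and the load are in series, so the same I flows through both; get I from ε/(r+R), then I²R for the load.
I = ε / (r + R) = 250 / (1.38 + 22.0) = 10.69 A
P_load = I² R = (10.69)² × 22.0 = 2515 W

2520 W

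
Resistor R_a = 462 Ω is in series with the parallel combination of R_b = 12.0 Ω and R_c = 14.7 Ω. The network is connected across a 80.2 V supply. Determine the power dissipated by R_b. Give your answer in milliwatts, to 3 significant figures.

107 mW

First combine the parallel branches into one equivalent R_p, then R_a + R_p is a series pair.
R_p = (12.0×14.7)/(12.0+14.7) = 6.607 Ω
R_total = 462 + 6.607 = 468.6 Ω
I = V / R_total = 80.2 / 468.6 = 0.1711 A
Voltage across the parallel pair: V_p = I × R_p = 0.1711 × 6.607 = 1.131 V
R_b is across V_p, so use P = V²/R for that branch.
P_R_b = (1.131)² / 12.0 = 0.1065 W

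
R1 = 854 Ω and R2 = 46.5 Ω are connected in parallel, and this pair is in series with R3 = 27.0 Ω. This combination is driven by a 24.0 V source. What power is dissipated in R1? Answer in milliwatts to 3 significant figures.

259 mW

Combine R1 and R2 into their parallel equivalent first, reducing the network to two series resistors.
R_p = (854×46.5)/(854+46.5) = 44.10 Ω
R_total = R_p + 27.0 = 44.10 + 27.0 = 71.10 Ω
I = V / R_total = 24.0 / 71.10 = 0.3376 A
Voltage across the parallel pair: V_p = I × R_p = 0.3376 × 44.10 = 14.89 V
R1 sits across V_p; its power is V_p²/R.
P_R1 = (14.89)² / 854 = 0.2595 W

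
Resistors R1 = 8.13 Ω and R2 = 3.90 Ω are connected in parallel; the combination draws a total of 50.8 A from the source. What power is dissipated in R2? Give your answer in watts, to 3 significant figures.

4600 W

Parallel branches share V, not I — compute V via R_eq, then use V²/R for the target branch.
1/R_eq = 1/8.13 + 1/3.90 ⇒ R_eq = 2.636 Ω
V = I_total × R_eq = 50.80 × 2.636 = 133.9 V
P_R2 = V² / R2 = (133.9)² / 3.90 = 4597 W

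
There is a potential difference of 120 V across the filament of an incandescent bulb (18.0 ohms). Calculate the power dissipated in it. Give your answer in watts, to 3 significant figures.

800 W

We know the drop across the element and its resistance — P = V²/R, one step.
P = (120 V)² / 18.0 Ω = 800.0 W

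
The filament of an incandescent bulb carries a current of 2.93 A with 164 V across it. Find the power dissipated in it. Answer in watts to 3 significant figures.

481 W

Both the voltage across and the current through the element are known, so P = V I applies directly.
P = 164 V × 2.930 A = 480.5 W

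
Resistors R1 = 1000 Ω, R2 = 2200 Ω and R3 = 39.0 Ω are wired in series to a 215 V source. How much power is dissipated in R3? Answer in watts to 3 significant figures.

In a series string the same current flows through every resistor — find that current, then P = I²R for the one we want.
R_total = 1000 + 2200 + 39.0 = 3239 Ω
I = V / R_total = 215 / 3239 = 0.06638 A
P_R3 = I² × R3 = (0.06638)² × 39.0 = 0.1718 W

0.172 W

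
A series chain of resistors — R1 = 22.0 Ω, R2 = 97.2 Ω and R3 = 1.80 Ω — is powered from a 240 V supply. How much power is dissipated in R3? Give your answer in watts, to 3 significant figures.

Since the resistors are in series they all carry the loop current I = V/R_total; the power in any one is I²R.
R_total = 22.0 + 97.2 + 1.80 = 121.0 Ω
I = V / R_total = 240 / 121.0 = 1.983 A
P_R3 = I² × R3 = (1.983)² × 1.80 = 7.081 W

7.08 W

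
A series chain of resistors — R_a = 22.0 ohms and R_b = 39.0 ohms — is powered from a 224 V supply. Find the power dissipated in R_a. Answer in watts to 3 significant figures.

Every series element carries the same I. Get I from the total resistance, then P = I² × R_a.
R_total = 22.0 + 39.0 = 61.00 Ω
I = V / R_total = 224 / 61.00 = 3.672 A
P_R_a = I² × R_a = (3.672)² × 22.0 = 296.7 W

297 W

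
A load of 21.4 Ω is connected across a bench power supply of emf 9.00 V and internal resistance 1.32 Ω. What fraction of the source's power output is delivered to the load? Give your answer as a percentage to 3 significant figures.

Efficiency is P_load / P_total. With a series r and R sharing the same I, P = I²R for each, so η = R/(R+r).
η = R / (R + r) = 21.4 / (21.4 + 1.32) = 0.9419

94.2 %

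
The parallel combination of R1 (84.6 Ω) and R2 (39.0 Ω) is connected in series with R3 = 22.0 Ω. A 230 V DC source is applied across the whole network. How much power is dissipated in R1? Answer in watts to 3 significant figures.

188 W

First find R_p for the parallel pair, then treat R_p + R3 as a series loop.
R_p = (84.6×39.0)/(84.6+39.0) = 26.69 Ω
R_total = R_p + 22.0 = 26.69 + 22.0 = 48.69 Ω
I = V / R_total = 230 / 48.69 = 4.723 A
Voltage across the parallel pair: V_p = I × R_p = 4.723 × 26.69 = 126.1 V
R1 has V_p across it, so P = V_p²/R1.
P_R1 = (126.1)² / 84.6 = 187.9 W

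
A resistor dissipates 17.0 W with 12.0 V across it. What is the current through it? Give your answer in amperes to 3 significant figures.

1.42 A

From P = V I = I²R = V²/R, with the two given quantities we get I = P / V.
I = 17.0 / 12.0 = 1.417 A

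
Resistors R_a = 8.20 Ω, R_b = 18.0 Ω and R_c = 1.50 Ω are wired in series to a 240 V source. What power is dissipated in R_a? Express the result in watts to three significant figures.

616 W

Since the resistors are in series they all carry the loop current I = V/R_total; the power in any one is I²R.
R_total = 8.20 + 18.0 + 1.50 = 27.70 Ω
I = V / R_total = 240 / 27.70 = 8.664 A
P_R_a = I² × R_a = (8.664)² × 8.20 = 615.6 W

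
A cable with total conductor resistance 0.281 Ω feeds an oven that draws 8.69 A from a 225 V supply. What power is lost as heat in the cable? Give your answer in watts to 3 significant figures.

21.2 W

Line loss is just I²R for the cable — we know both I and R_line directly.
The cable carries the full 8.69 A.
P_line = I² R_line = (8.690)² × 0.281 = 21.22 W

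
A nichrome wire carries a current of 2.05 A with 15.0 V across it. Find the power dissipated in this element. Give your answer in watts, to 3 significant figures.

With V and I both given, power follows immediately from P = V I.
P = 15.0 V × 2.050 A = 30.75 W

30.7 W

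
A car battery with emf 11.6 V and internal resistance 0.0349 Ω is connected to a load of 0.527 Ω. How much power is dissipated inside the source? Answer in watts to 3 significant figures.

14.9 W

The source's internal resistance is just another series element carrying I; its dissipation is I²r.
I = ε / (r + R) = 11.6 / (0.0349 + 0.527) = 20.64 A
P_int = I² r = (20.64)² × 0.0349 = 14.87 W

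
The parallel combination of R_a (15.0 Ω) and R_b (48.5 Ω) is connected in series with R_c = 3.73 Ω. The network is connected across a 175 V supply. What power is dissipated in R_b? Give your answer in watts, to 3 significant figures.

Combine R_a and R_b into their parallel equivalent first, reducing the network to two series resistors.
R_p = (15.0×48.5)/(15.0+48.5) = 11.46 Ω
R_total = R_p + 3.73 = 11.46 + 3.73 = 15.19 Ω
I = V / R_total = 175 / 15.19 = 11.52 A
Voltage across the parallel pair: V_p = I × R_p = 11.52 × 11.46 = 132.0 V
Use P = V²/R for R_b with V = V_p.
P_R_b = (132.0)² / 48.5 = 359.4 W

359 W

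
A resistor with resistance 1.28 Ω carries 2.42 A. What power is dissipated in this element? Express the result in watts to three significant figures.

Knowing I and R, the power is just I²R — no need to find V first.
P = (2.420 A)² × 1.28 Ω = 7.496 W

7.50 W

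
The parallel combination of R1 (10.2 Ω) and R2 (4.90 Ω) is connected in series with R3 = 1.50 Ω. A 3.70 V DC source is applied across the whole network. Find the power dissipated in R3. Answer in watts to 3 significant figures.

Reduce the parallel combination to a single R_p; the circuit then becomes R_p in series with the remaining resistor.
R_p = (10.2×4.90)/(10.2+4.90) = 3.310 Ω
R_total = R_p + 1.50 = 3.310 + 1.50 = 4.810 Ω
I = V / R_total = 3.70 / 4.810 = 0.7692 A
All the supply current flows through R3; use P = I²R3.
P_R3 = (0.7692)² × 1.50 = 0.8876 W

0.888 W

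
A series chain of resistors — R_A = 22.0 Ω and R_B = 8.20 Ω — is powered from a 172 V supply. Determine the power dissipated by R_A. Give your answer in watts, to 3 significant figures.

Series elements share the same current, so find I first, then use P = I²R.
R_total = 22.0 + 8.20 = 30.20 Ω
I = V / R_total = 172 / 30.20 = 5.695 A
P_R_A = I² × R_A = (5.695)² × 22.0 = 713.6 W

714 W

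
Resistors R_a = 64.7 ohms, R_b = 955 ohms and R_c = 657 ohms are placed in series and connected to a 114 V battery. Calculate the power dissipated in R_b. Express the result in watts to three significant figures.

4.41 W

Since the resistors are in series they all carry the loop current I = V/R_total; the power in any one is I²R.
R_total = 64.7 + 955 + 657 = 1677 Ω
I = V / R_total = 114 / 1677 = 0.06799 A
P_R_b = I² × R_b = (0.06799)² × 955 = 4.415 W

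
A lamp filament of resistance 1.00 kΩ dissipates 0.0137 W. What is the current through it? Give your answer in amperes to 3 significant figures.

0.00370 A

From P = V I = I²R = V²/R, with the two given quantities we get I = √(P / R).
I = √(0.0137 / 1000) = 0.003701 A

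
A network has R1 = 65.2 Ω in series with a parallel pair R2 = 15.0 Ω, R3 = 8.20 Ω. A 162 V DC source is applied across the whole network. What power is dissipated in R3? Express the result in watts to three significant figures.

18.1 W

Reduce the parallel pair to R_p first; the network is then a simple series string.
R_p = (15.0×8.20)/(15.0+8.20) = 5.302 Ω
R_total = 65.2 + 5.302 = 70.50 Ω
I = V / R_total = 162 / 70.50 = 2.298 A
Voltage across the parallel pair: V_p = I × R_p = 2.298 × 5.302 = 12.18 V
R3 is across V_p, so use P = V²/R for that branch.
P_R3 = (12.18)² / 8.20 = 18.10 W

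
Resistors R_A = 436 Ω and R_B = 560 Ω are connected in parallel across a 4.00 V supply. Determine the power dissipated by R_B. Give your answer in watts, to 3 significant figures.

0.0286 W

Each parallel branch sees the full supply voltage, so P = V²/R applies directly to the target branch.
P_R_B = V² / R_B = (4.00)² / 560 Ω = 0.02857 W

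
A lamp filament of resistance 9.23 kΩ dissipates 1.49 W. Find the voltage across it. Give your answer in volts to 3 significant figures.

Rearranging the power relation for the two known quantities gives V = √(P R).
V = √(1.49 × 9230) = 117.3 V

117 V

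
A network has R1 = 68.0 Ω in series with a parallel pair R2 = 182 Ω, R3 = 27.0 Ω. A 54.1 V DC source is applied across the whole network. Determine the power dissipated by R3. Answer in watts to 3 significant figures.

Replace R2 and R3 with their parallel equivalent so the circuit becomes R1 in series with R_p.
R_p = (182×27.0)/(182+27.0) = 23.51 Ω
R_total = 68.0 + 23.51 = 91.51 Ω
I = V / R_total = 54.1 / 91.51 = 0.5912 A
Voltage across the parallel pair: V_p = I × R_p = 0.5912 × 23.51 = 13.90 V
With V_p across R3, its power is V_p²/R3.
P_R3 = (13.90)² / 27.0 = 7.156 W

7.16 W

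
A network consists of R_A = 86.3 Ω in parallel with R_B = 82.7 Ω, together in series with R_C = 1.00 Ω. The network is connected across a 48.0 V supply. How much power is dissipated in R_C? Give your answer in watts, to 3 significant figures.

1.23 W

Collapse the R_A‖R_B pair into one equivalent R_p; then R_p and R_C form a series string.
R_p = (86.3×82.7)/(86.3+82.7) = 42.23 Ω
R_total = R_p + 1.00 = 42.23 + 1.00 = 43.23 Ω
I = V / R_total = 48.0 / 43.23 = 1.110 A
R_C is the series element, so its power is I²R.
P_R_C = (1.110)² × 1.00 = 1.233 W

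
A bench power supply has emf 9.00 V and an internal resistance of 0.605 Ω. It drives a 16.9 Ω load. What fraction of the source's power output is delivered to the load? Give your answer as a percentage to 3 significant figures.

96.5 %

Both r and R carry the same current, so the power split is just the resistance split: η = R/(R+r).
η = R / (R + r) = 16.9 / (16.9 + 0.605) = 0.9654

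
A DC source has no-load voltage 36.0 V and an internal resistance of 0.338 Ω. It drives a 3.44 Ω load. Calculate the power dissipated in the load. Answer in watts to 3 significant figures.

The internal resistance and the load are in series, so the same I flows through both; get I from ε/(r+R), then I²R for the load.
I = ε / (r + R) = 36.0 / (0.338 + 3.44) = 9.529 A
P_load = I² R = (9.529)² × 3.44 = 312.3 W

312 W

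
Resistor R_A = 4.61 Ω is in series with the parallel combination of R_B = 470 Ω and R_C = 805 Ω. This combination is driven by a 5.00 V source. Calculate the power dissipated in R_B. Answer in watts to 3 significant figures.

0.0516 W

Collapse R_B‖R_C to a single equivalent, reducing the network to two series elements.
R_p = (470×805)/(470+805) = 296.7 Ω
R_total = 4.61 + 296.7 = 301.4 Ω
I = V / R_total = 5.00 / 301.4 = 0.01659 A
Voltage across the parallel pair: V_p = I × R_p = 0.01659 × 296.7 = 4.924 V
With V_p across R_B, its power is V_p²/R_B.
P_R_B = (4.924)² / 470 = 0.05158 W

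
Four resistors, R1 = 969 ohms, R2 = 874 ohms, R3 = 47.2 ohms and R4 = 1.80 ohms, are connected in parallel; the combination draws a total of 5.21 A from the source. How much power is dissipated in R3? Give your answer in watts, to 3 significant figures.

The branches share the same voltage, but only the total current is given — find V from the equivalent resistance first.
1/R_eq = 1/969 + 1/874 + 1/47.2 + 1/1.80 ⇒ R_eq = 1.727 Ω
V = I_total × R_eq = 5.210 × 1.727 = 9.000 V
P_R3 = V² / R3 = (9.000)² / 47.2 = 1.716 W

1.72 W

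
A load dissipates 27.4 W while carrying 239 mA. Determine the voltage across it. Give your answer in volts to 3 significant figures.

Inverting the appropriate power form: V = P / I.
V = 27.4 / 0.2390 = 114.6 V

115 V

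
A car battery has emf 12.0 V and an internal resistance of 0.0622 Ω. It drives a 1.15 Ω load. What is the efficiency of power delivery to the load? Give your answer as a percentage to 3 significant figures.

94.9 %

η = P_load/(P_load+P_int) = I²R/(I²R+I²r) = R/(R+r) — the I² cancels for series elements.
η = R / (R + r) = 1.15 / (1.15 + 0.0622) = 0.9487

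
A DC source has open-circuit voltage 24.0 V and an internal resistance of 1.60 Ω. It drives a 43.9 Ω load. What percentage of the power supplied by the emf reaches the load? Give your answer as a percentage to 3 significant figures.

Efficiency is P_load / P_total. With a series r and R sharing the same I, P = I²R for each, so η = R/(R+r).
η = R / (R + r) = 43.9 / (43.9 + 1.60) = 0.9648

96.5 %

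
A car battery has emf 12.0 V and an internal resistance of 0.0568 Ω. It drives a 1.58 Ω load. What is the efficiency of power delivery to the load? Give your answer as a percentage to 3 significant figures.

Efficiency is P_load / P_total. With a series r and R sharing the same I, P = I²R for each, so η = R/(R+r).
η = R / (R + r) = 1.58 / (1.58 + 0.0568) = 0.9653

96.5 %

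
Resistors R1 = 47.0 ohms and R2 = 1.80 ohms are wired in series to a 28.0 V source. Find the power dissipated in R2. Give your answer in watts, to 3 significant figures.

0.593 W

Every series element carries the same I. Get I from the total resistance, then P = I² × R2.
R_total = 47.0 + 1.80 = 48.80 Ω
I = V / R_total = 28.0 / 48.80 = 0.5738 A
P_R2 = I² × R2 = (0.5738)² × 1.80 = 0.5926 W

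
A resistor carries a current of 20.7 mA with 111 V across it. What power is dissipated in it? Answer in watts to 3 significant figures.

Both the voltage across and the current through the element are known, so P = V I applies directly.
P = 111 V × 0.02070 A = 2.298 W

2.30 W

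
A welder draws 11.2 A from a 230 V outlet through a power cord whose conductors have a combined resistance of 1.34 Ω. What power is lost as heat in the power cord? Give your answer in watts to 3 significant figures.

The power cord and load are in series, so the same current flows in both; the loss is I²R_line.
The power cord carries the full 11.2 A.
P_line = I² R_line = (11.20)² × 1.34 = 168.1 W

168 W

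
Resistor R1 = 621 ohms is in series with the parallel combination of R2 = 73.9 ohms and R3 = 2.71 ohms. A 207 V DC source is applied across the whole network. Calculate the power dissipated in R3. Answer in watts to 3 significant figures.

0.278 W

Reduce the parallel pair to R_p first; the network is then a simple series string.
R_p = (73.9×2.71)/(73.9+2.71) = 2.614 Ω
R_total = 621 + 2.614 = 623.6 Ω
I = V / R_total = 207 / 623.6 = 0.3319 A
Voltage across the parallel pair: V_p = I × R_p = 0.3319 × 2.614 = 0.8677 V
R3 sees V_p directly, so P = V_p² / R3.
P_R3 = (0.8677)² / 2.71 = 0.2778 W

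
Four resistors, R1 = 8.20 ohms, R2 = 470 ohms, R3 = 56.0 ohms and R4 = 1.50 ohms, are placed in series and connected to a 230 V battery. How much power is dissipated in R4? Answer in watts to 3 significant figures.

0.277 W

Every series element carries the same I. Get I from the total resistance, then P = I² × R4.
R_total = 8.20 + 470 + 56.0 + 1.50 = 535.7 Ω
I = V / R_total = 230 / 535.7 = 0.4293 A
P_R4 = I² × R4 = (0.4293)² × 1.50 = 0.2765 W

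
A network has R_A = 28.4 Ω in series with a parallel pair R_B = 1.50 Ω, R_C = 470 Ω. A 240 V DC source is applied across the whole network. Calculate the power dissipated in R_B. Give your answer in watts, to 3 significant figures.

96.1 W

Replace R_B and R_C with their parallel equivalent so the circuit becomes R_A in series with R_p.
R_p = (1.50×470)/(1.50+470) = 1.495 Ω
R_total = 28.4 + 1.495 = 29.90 Ω
I = V / R_total = 240 / 29.90 = 8.028 A
Voltage across the parallel pair: V_p = I × R_p = 8.028 × 1.495 = 12.00 V
R_B is across V_p, so use P = V²/R for that branch.
P_R_B = (12.00)² / 1.50 = 96.06 W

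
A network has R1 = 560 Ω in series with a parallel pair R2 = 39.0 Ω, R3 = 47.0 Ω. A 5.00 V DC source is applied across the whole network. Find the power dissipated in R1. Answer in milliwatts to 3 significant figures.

First combine the parallel branches into one equivalent R_p, then R1 + R_p is a series pair.
R_p = (39.0×47.0)/(39.0+47.0) = 21.31 Ω
R_total = 560 + 21.31 = 581.3 Ω
I = V / R_total = 5.00 / 581.3 = 0.008601 A
All the current flows through R1; use P = I²R.
P_R1 = (0.008601)² × 560 = 0.04143 W

41.4 mW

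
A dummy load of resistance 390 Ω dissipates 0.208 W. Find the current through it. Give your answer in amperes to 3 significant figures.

Inverting the appropriate power form: I = √(P / R).
I = √(0.208 / 390) = 0.02309 A

0.0231 A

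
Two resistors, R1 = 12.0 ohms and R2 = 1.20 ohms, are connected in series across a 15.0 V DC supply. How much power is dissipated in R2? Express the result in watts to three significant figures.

Series elements share the same current, so find I first, then use P = I²R.
R_total = 12.0 + 1.20 = 13.20 Ω
I = V / R_total = 15.0 / 13.20 = 1.136 A
P_R2 = I² × R2 = (1.136)² × 1.20 = 1.550 W

1.55 W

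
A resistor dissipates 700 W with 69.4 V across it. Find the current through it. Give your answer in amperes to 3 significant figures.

Inverting the appropriate power form: I = P / V.
I = 700 / 69.4 = 10.09 A

10.1 A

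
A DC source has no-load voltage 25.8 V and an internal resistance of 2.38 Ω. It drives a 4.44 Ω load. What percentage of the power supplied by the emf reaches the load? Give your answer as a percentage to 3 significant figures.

65.1 %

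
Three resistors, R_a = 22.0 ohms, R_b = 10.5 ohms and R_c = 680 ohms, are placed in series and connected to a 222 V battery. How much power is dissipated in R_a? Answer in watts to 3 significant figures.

In a series string the same current flows through every resistor — find that current, then P = I²R for the one we want.
R_total = 22.0 + 10.5 + 680 = 712.5 Ω
I = V / R_total = 222 / 712.5 = 0.3116 A
P_R_a = I² × R_a = (0.3116)² × 22.0 = 2.136 W

2.14 W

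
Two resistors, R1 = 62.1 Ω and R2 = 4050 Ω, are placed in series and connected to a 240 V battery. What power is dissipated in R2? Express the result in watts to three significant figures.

13.8 W

Since the resistors are in series they all carry the loop current I = V/R_total; the power in any one is I²R.
R_total = 62.1 + 4050 = 4112 Ω
I = V / R_total = 240 / 4112 = 0.05836 A
P_R2 = I² × R2 = (0.05836)² × 4050 = 13.80 W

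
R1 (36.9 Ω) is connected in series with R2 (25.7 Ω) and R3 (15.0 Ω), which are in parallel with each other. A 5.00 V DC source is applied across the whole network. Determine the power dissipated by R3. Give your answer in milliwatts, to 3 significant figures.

69.5 mW

Reduce the parallel pair to R_p first; the network is then a simple series string.
R_p = (25.7×15.0)/(25.7+15.0) = 9.472 Ω
R_total = 36.9 + 9.472 = 46.37 Ω
I = V / R_total = 5.00 / 46.37 = 0.1078 A
Voltage across the parallel pair: V_p = I × R_p = 0.1078 × 9.472 = 1.021 V
With V_p across R3, its power is V_p²/R3.
P_R3 = (1.021)² / 15.0 = 0.06953 W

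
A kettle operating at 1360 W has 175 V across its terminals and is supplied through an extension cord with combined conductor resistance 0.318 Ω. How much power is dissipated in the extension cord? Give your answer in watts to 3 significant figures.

Only the current and the line resistance are needed for the I²R loss.
I = P / V = 1360 / 175 = 7.771 A through the extension cord.
P_line = I² R_line = (7.771)² × 0.318 = 19.21 W

19.2 W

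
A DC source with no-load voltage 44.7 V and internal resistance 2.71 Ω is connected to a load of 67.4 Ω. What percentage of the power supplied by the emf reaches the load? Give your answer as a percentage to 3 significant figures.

η = P_load/(P_load+P_int) = I²R/(I²R+I²r) = R/(R+r) — the I² cancels for series elements.
η = R / (R + r) = 67.4 / (67.4 + 2.71) = 0.9613

96.1 %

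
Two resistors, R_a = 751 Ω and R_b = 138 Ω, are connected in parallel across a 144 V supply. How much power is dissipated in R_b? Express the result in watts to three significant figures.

150 W

Every branch has 144 V across it, so for R_b the power is simply V²/R.
P_R_b = V² / R_b = (144)² / 138 Ω = 150.3 W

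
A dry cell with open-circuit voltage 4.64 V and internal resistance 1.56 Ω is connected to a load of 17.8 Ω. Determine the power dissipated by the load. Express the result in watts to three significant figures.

The internal resistance and the load are in series, so the same I flows through both; get I from ε/(r+R), then I²R for the load.
I = ε / (r + R) = 4.64 / (1.56 + 17.8) = 0.2397 A
P_load = I² R = (0.2397)² × 17.8 = 1.022 W

1.02 W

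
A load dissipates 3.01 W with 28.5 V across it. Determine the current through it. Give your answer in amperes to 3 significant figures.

0.106 A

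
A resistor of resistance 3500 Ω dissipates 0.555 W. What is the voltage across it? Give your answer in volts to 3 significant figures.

Rearranging the power relation for the two known quantities gives V = √(P R).
V = √(0.555 × 3500) = 44.07 V

44.1 V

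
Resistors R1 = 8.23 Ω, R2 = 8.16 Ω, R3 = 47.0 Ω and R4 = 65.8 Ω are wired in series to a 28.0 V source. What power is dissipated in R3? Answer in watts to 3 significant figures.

2.21 W

The current is common to all series resistors; compute it, then apply P = I²R for the target.
R_total = 8.23 + 8.16 + 47.0 + 65.8 = 129.2 Ω
I = V / R_total = 28.0 / 129.2 = 0.2167 A
P_R3 = I² × R3 = (0.2167)² × 47.0 = 2.208 W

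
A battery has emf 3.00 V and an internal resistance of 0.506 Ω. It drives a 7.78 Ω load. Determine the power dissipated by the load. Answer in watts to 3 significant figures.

With r and R in series, I = ε/(r+R); the load dissipates I²R.
I = ε / (r + R) = 3.00 / (0.506 + 7.78) = 0.3621 A
P_load = I² R = (0.3621)² × 7.78 = 1.020 W

1.02 W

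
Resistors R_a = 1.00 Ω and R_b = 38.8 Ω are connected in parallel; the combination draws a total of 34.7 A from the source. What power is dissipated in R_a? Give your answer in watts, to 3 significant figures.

1140 W

We need the common branch voltage; get it from I_total × R_eq, then P = V²/R for the branch.
1/R_eq = 1/1.00 + 1/38.8 ⇒ R_eq = 0.9749 Ω
V = I_total × R_eq = 34.70 × 0.9749 = 33.83 V
P_R_a = V² / R_a = (33.83)² / 1.00 = 1144 W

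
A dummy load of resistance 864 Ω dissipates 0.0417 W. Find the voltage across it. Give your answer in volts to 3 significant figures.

6.00 V

Inverting the appropriate power form: V = √(P R).
V = √(0.0417 × 864) = 6.002 V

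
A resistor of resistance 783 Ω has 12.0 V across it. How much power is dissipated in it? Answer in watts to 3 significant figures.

0.184 W

Voltage and resistance are given, so P = V²/R is the one-step route.
P = (12.0 V)² / 783 Ω = 0.1839 W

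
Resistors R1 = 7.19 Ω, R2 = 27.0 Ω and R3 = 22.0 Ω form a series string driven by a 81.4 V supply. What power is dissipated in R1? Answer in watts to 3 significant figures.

15.1 W

Series elements share the same current, so find I first, then use P = I²R.
R_total = 7.19 + 27.0 + 22.0 = 56.19 Ω
I = V / R_total = 81.4 / 56.19 = 1.449 A
P_R1 = I² × R1 = (1.449)² × 7.19 = 15.09 W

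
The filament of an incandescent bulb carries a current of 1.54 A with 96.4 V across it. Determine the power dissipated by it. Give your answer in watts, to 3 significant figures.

148 W

With V and I both given, power follows immediately from P = V I.
P = 96.4 V × 1.540 A = 148.5 W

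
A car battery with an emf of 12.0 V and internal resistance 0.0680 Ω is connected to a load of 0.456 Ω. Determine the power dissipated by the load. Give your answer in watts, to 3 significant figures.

Load and internal resistance form a series loop — compute the loop current, then the load power via I²R.
I = ε / (r + R) = 12.0 / (0.0680 + 0.456) = 22.90 A
P_load = I² R = (22.90)² × 0.456 = 239.1 W

239 W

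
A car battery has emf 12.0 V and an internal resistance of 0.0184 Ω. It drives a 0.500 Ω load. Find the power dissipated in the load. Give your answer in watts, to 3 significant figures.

Load and internal resistance form a series loop — compute the loop current, then the load power via I²R.
I = ε / (r + R) = 12.0 / (0.0184 + 0.500) = 23.15 A
P_load = I² R = (23.15)² × 0.500 = 267.9 W

268 W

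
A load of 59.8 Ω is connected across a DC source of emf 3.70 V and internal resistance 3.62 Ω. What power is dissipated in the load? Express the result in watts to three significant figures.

The internal resistance and the load are in series, so the same I flows through both; get I from ε/(r+R), then I²R for the load.
I = ε / (r + R) = 3.70 / (3.62 + 59.8) = 0.05834 A
P_load = I² R = (0.05834)² × 59.8 = 0.2035 W

0.204 W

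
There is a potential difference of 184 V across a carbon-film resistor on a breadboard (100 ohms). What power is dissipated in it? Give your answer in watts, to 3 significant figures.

Voltage and resistance are given, so P = V²/R is the one-step route.
P = (184 V)² / 100 Ω = 338.6 W

339 W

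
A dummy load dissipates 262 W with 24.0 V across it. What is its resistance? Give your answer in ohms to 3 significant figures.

2.20 Ω

Inverting the appropriate power form: R = V² / P.
R = (24.0)² / 262 = 2.198 Ω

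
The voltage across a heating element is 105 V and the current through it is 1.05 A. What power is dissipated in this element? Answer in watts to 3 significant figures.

With V and I both given, power follows immediately from P = V I.
P = 105 V × 1.050 A = 110.2 W

110 W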